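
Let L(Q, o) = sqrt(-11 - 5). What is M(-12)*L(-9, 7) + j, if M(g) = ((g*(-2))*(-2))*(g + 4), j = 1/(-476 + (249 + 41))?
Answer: -1/186 + 1536*I ≈ -0.0053763 + 1536.0*I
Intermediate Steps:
j = -1/186 (j = 1/(-476 + 290) = 1/(-186) = -1/186 ≈ -0.0053763)
L(Q, o) = 4*I (L(Q, o) = sqrt(-16) = 4*I)
M(g) = 4*g*(4 + g) (M(g) = (-2*g*(-2))*(4 + g) = (4*g)*(4 + g) = 4*g*(4 + g))
M(-12)*L(-9, 7) + j = (4*(-12)*(4 - 12))*(4*I) - 1/186 = (4*(-12)*(-8))*(4*I) - 1/186 = 384*(4*I) - 1/186 = 1536*I - 1/186 = -1/186 + 1536*I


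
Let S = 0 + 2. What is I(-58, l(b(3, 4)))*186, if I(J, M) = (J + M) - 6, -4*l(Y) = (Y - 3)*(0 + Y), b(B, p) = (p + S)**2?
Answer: -67146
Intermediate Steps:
S = 2
b(B, p) = (2 + p)**2 (b(B, p) = (p + 2)**2 = (2 + p)**2)
l(Y) = -Y*(-3 + Y)/4 (l(Y) = -(Y - 3)*(0 + Y)/4 = -(-3 + Y)*Y/4 = -Y*(-3 + Y)/4)
I(J, M) = -6 + J + M
I(-58, l(b(3, 4)))*186 = (-6 - 58 + (2 + 4)**2*(3 - (2 + 4)**2)/4)*186 = (-6 - 58 + (1/4)*6**2*(3 - 1*6**2))*186 = (-6 - 58 + (1/4)*36*(3 - 1*36))*186 = (-6 - 58 + (1/4)*36*(3 - 36))*186 = (-6 - 58 + (1/4)*36*(-33))*186 = (-6 - 58 - 297)*186 = -361*186 = -67146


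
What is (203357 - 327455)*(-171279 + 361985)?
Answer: -23666233188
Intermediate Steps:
(203357 - 327455)*(-171279 + 361985) = -124098*190706 = -23666233188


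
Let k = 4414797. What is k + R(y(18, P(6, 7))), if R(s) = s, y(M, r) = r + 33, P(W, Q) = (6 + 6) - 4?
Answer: 4414838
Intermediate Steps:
P(W, Q) = 8 (P(W, Q) = 12 - 4 = 8)
y(M, r) = 33 + r
k + R(y(18, P(6, 7))) = 4414797 + (33 + 8) = 4414797 + 41 = 4414838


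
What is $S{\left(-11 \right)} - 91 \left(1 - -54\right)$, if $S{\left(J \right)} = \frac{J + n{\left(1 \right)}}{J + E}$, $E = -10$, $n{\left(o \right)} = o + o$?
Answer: $- \frac{35032}{7} \approx -5004.6$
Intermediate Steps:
$n{\left(o \right)} = 2 o$
$S{\left(J \right)} = \frac{2 + J}{-10 + J}$ ($S{\left(J \right)} = \frac{J + 2 \cdot 1}{J - 10} = \frac{J + 2}{-10 + J} = \frac{2 + J}{-10 + J}$)
$S{\left(-11 \right)} - 91 \left(1 - -54\right) = \frac{2 - 11}{-10 - 11} - 91 \left(1 - -54\right) = \frac{1}{-21} \left(-9\right) - 91 \left(1 + 54\right) = \left(- \frac{1}{21}\right) \left(-9\right) - 5005 = \frac{3}{7} - 5005 = - \frac{35032}{7}$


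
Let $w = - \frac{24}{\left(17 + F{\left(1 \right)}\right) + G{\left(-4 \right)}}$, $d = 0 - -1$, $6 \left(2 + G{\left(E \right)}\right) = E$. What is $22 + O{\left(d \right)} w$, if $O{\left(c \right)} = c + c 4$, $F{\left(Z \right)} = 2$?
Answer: $\frac{718}{49} \approx 14.653$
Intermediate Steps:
$G{\left(E \right)} = -2 + \frac{E}{6}$
$d = 1$ ($d = 0 + 1 = 1$)
$O{\left(c \right)} = 5 c$ ($O{\left(c \right)} = c + 4 c = 5 c$)
$w = - \frac{72}{49}$ ($w = - \frac{24}{\left(17 + 2\right) + \left(-2 + \frac{1}{6} \left(-4\right)\right)} = - \frac{24}{19 - \frac{8}{3}} = - \frac{24}{\frac{49}{3}} = \left(-24\right) \frac{3}{49} = - \frac{72}{49} \approx -1.4694$)
$22 + O{\left(d \right)} w = 22 + 5 \cdot 1 \left(- \frac{72}{49}\right) = 22 + 5 \left(- \frac{72}{49}\right) = 22 - \frac{360}{49} = \frac{718}{49}$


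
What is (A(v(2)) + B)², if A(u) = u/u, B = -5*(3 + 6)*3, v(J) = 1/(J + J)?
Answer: 17956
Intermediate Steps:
v(J) = 1/(2*J)
B = -135 (B = -5*9*3 = -1*45*3 = -45*3 = -135)
A(u) = 1
(A(v(2)) + B)² = (1 - 135)² = (-134)² = 17956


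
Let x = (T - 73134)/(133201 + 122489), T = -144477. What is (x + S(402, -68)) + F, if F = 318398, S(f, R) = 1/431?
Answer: 3898680781841/12244710 ≈ 3.1840e+5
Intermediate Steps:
S(f, R) = 1/431
x = -24179/28410 (x = (-144477 - 73134)/(133201 + 122489) = -217611/255690 = -217611*1/255690 = -24179/28410 ≈ -0.85107)
(x + S(402, -68)) + F = (-24179/28410 + 1/431) + 318398 = -10392739/12244710 + 318398 = 3898680781841/12244710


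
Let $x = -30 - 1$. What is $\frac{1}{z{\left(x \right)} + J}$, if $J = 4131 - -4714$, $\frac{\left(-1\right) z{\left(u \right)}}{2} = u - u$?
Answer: $\frac{1}{8845} \approx 0.00011306$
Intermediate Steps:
$x = -31$ ($x = -30 - 1 = -31$)
$z{\left(u \right)} = 0$ ($z{\left(u \right)} = - 2 \left(u - u\right) = \left(-2\right) 0 = 0$)
$J = 8845$ ($J = 4131 + 4714 = 8845$)
$\frac{1}{z{\left(x \right)} + J} = \frac{1}{0 + 8845} = \frac{1}{8845}$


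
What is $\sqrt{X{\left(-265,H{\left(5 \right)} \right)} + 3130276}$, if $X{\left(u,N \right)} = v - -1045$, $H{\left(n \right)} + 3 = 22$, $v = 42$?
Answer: $\sqrt{3131363} \approx 1769.6$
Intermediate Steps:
$H{\left(n \right)} = 19$ ($H{\left(n \right)} = -3 + 22 = 19$)
$X{\left(u,N \right)} = 1087$ ($X{\left(u,N \right)} = 42 - -1045 = 42 + 1045 = 1087$)
$\sqrt{X{\left(-265,H{\left(5 \right)} \right)} + 3130276} = \sqrt{1087 + 3130276} = \sqrt{3131363}$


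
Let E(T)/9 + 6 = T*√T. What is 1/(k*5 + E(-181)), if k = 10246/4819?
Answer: -1007151724/11154145280154997 + 37829877669*I*√181/11154145280154997 ≈ -9.0294e-8 + 4.5629e-5*I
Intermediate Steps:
k = 10246/4819 (k = 10246*(1/4819) = 10246/4819 ≈ 2.1262)
E(T) = -54 + 9*T^(3/2) (E(T) = -54 + 9*(T*√T) = -54 + 9*T^(3/2))
1/(k*5 + E(-181)) = 1/((10246/4819)*5 + (-54 + 9*(-181)^(3/2))) = 1/(51230/4819 + (-54 + 9*(-181*I*√181))) = 1/(51230/4819 + (-54 - 1629*I*√181)) = 1/(-208996/4819 - 1629*I*√181)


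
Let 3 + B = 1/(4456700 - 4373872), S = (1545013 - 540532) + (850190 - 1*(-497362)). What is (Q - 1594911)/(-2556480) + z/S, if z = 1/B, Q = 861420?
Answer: 142893808893729203/498036574414578240 ≈ 0.28691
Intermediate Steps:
S = 2352033 (S = 1004481 + (850190 + 497362) = 1004481 + 1347552 = 2352033)
B = -248483/82828 (B = -3 + 1/(4456700 - 4373872) = -3 + 1/82828 = -248483/82828 ≈ -3.0000)
z = -82828/248483 (z = 1/(-248483/82828) = -82828/248483 ≈ -0.33333)
(Q - 1594911)/(-2556480) + z/S = (861420 - 1594911)/(-2556480) - 82828/248483/2352033 = -733491*(-1/2556480) - 82828/248483*1/2352033 = 244497/852160 - 82828/584440215939 = 142893808893729203/498036574414578240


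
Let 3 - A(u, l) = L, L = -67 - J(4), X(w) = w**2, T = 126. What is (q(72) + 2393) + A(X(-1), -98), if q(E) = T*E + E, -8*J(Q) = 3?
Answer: 92853/8 ≈ 11607.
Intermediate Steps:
J(Q) = -3/8 (J(Q) = -1/8*3 = -3/8)
L = -533/8 (L = -67 - 1*(-3/8) = -67 + 3/8 = -533/8 ≈ -66.625)
A(u, l) = 557/8 (A(u, l) = 3 - 1*(-533/8) = 3 + 533/8 = 557/8)
q(E) = 127*E (q(E) = 126*E + E = 127*E)
(q(72) + 2393) + A(X(-1), -98) = (127*72 + 2393) + 557/8 = (9144 + 2393) + 557/8 = 11537 + 557/8 = 92853/8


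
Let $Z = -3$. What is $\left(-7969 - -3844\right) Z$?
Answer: $12375$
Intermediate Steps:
$\left(-7969 - -3844\right) Z = \left(-7969 - -3844\right) \left(-3\right) = \left(-7969 + 3844\right) \left(-3\right) = \left(-4125\right) \left(-3\right) = 12375$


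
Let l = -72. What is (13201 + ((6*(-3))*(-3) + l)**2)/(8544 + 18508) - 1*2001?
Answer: -54117527/27052 ≈ -2000.5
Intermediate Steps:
(13201 + ((6*(-3))*(-3) + l)**2)/(8544 + 18508) - 1*2001 = (13201 + ((6*(-3))*(-3) - 72)**2)/(8544 + 18508) - 1*2001 = (13201 + (-18*(-3) - 72)**2)/27052 - 2001 = (13201 + (54 - 72)**2)*(1/27052) - 2001 = (13201 + (-18)**2)*(1/27052) - 2001 = (13201 + 324)*(1/27052) - 2001 = 13525*(1/27052) - 2001 = 13525/27052 - 2001 = -54117527/27052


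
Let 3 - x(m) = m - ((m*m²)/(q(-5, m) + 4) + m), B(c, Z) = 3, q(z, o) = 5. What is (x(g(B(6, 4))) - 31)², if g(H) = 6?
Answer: 16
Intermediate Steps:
x(m) = 3 + m³/9 (x(m) = 3 - (m - ((m*m²)/(5 + 4) + m)) = 3 - (m - (m³/9 + m)) = 3 - (m - (m + m³/9)) = 3 - (m + (-m - m³/9)) = 3 - (-1)*m³/9 = 3 + m³/9)
(x(g(B(6, 4))) - 31)² = ((3 + (⅑)*6³) - 31)² = ((3 + (⅑)*216) - 31)² = ((3 + 24) - 31)² = (27 - 31)² = (-4)² = 16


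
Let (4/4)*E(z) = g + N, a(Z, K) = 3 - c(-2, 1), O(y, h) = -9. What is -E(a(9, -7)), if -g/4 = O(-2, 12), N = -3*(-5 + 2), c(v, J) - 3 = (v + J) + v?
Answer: -45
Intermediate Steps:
c(v, J) = 3 + J + 2*v (c(v, J) = 3 + ((v + J) + v) = 3 + ((J + v) + v) = 3 + (J + 2*v) = 3 + J + 2*v)
N = 9 (N = -3*(-3) = 9)
a(Z, K) = 3 (a(Z, K) = 3 - (3 + 1 + 2*(-2)) = 3 - (3 + 1 - 4) = 3 - 1*0 = 3 + 0 = 3)
g = 36 (g = -4*(-9) = 36)
E(z) = 45 (E(z) = 36 + 9 = 45)
-E(a(9, -7)) = -1*45 = -45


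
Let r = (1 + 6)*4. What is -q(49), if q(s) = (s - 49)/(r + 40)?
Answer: 0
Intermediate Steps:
r = 28 (r = 7*4 = 28)
q(s) = -49/68 + s/68 (q(s) = (s - 49)/(28 + 40) = (-49 + s)/68 = (-49 + s)*(1/68) = -49/68 + s/68)
-q(49) = -(-49/68 + (1/68)*49) = -(-49/68 + 49/68) = -1*0 = 0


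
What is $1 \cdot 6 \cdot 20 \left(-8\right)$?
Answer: $-960$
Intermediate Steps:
$1 \cdot 6 \cdot 20 \left(-8\right) = 6 \cdot 20 \left(-8\right) = 120 \left(-8\right) = -960$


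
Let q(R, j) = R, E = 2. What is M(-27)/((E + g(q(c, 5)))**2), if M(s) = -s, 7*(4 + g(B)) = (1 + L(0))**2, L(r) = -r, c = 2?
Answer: 1323/169 ≈ 7.8284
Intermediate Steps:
g(B) = -27/7 (g(B) = -4 + (1 - 1*0)**2/7 = -4 + (1 + 0)**2/7 = -4 + (1/7)*1**2 = -4 + (1/7)*1 = -4 + 1/7 = -27/7)
M(-27)/((E + g(q(c, 5)))**2) = (-1*(-27))/((2 - 27/7)**2) = 27/((-13/7)**2) = 27/(169/49) = 27*(49/169) = 1323/169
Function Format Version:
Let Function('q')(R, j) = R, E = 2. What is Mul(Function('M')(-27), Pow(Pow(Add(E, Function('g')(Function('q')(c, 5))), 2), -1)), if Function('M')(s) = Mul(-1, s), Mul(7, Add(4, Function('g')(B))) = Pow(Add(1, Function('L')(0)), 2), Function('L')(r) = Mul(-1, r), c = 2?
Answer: Rational(1323, 169) ≈ 7.8284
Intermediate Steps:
Function('g')(B) = Rational(-27, 7) (Function('g')(B) = Add(-4, Mul(Rational(1, 7), Pow(Add(1, Mul(-1, 0)), 2))) = Add(-4, Mul(Rational(1, 7), Pow(Add(1, 0), 2))) = Add(-4, Mul(Rational(1, 7), Pow(1, 2))) = Add(-4, Mul(Rational(1, 7), 1)) = Add(-4, Rational(1, 7)) = Rational(-27, 7))
Mul(Function('M')(-27), Pow(Pow(Add(E, Function('g')(Function('q')(c, 5))), 2), -1)) = Mul(Mul(-1, -27), Pow(Pow(Add(2, Rational(-27, 7)), 2), -1)) = Mul(27, Pow(Pow(Rational(-13, 7), 2), -1)) = Mul(27, Pow(Rational(169, 49), -1)) = Mul(27, Rational(49, 169)) = Rational(1323, 169)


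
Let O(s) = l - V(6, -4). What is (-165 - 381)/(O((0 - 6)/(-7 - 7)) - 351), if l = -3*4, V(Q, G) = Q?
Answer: 182/123 ≈ 1.4797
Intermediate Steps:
l = -12
O(s) = -18 (O(s) = -12 - 1*6 = -12 - 6 = -18)
(-165 - 381)/(O((0 - 6)/(-7 - 7)) - 351) = (-165 - 381)/(-18 - 351) = -546/(-369) = -546*(-1/369) = 182/123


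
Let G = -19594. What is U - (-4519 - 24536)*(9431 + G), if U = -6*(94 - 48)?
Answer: -295286241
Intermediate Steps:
U = -276 (U = -6*46 = -276)
U - (-4519 - 24536)*(9431 + G) = -276 - (-4519 - 24536)*(9431 - 19594) = -276 - (-29055)*(-10163) = -276 - 1*295285965 = -276 - 295285965 = -295286241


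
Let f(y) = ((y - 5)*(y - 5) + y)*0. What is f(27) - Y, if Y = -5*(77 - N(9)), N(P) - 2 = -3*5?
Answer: 450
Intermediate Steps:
f(y) = 0 (f(y) = ((-5 + y)*(-5 + y) + y)*0 = ((-5 + y)**2 + y)*0 = (y + (-5 + y)**2)*0 = 0)
N(P) = -13 (N(P) = 2 - 3*5 = 2 - 15 = -13)
Y = -450 (Y = -5*(77 - 1*(-13)) = -5*(77 + 13) = -5*90 = -450)
f(27) - Y = 0 - 1*(-450) = 0 + 450 = 450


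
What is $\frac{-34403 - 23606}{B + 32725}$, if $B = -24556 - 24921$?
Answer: $\frac{58009}{16752} \approx 3.4628$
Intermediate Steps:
$B = -49477$
$\frac{-34403 - 23606}{B + 32725} = \frac{-34403 - 23606}{-49477 + 32725} = - \frac{58009}{-16752} = \left(-58009\right) \left(- \frac{1}{16752}\right) = \frac{58009}{16752}$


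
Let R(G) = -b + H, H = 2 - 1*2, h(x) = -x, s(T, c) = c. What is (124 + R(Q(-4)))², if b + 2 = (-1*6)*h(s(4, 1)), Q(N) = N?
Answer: 14400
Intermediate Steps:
H = 0 (H = 2 - 2 = 0)
b = 4 (b = -2 + (-1*6)*(-1*1) = -2 - 6*(-1) = -2 + 6 = 4)
R(G) = -4 (R(G) = -1*4 + 0 = -4 + 0 = -4)
(124 + R(Q(-4)))² = (124 - 4)² = 120² = 14400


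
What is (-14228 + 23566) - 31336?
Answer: -21998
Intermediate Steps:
(-14228 + 23566) - 31336 = 9338 - 31336 = -21998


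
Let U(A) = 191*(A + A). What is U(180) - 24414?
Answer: 44346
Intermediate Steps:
U(A) = 382*A (U(A) = 191*(2*A) = 382*A)
U(180) - 24414 = 382*180 - 24414 = 68760 - 24414 = 44346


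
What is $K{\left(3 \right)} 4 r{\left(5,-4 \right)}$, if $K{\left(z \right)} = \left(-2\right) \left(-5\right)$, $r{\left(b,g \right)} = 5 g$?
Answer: $-800$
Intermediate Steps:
$K{\left(z \right)} = 10$
$K{\left(3 \right)} 4 r{\left(5,-4 \right)} = 10 \cdot 4 \cdot 5 \left(-4\right) = 40 \left(-20\right) = -800$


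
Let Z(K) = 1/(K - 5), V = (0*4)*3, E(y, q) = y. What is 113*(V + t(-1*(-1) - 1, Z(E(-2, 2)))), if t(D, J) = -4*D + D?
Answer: 0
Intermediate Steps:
V = 0 (V = 0*3 = 0)
Z(K) = 1/(-5 + K)
t(D, J) = -3*D
113*(V + t(-1*(-1) - 1, Z(E(-2, 2)))) = 113*(0 - 3*(-1*(-1) - 1)) = 113*(0 - 3*(1 - 1)) = 113*(0 - 3*0) = 113*(0 + 0) = 113*0 = 0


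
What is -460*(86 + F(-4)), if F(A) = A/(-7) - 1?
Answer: -275540/7 ≈ -39363.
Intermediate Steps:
F(A) = -1 - A/7 (F(A) = A*(-1/7) - 1 = -A/7 - 1 = -1 - A/7)
-460*(86 + F(-4)) = -460*(86 + (-1 - 1/7*(-4))) = -460*(86 + (-1 + 4/7)) = -460*(86 - 3/7) = -460*599/7 = -275540/7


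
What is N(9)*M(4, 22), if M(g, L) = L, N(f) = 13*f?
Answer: 2574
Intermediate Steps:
N(9)*M(4, 22) = (13*9)*22 = 117*22 = 2574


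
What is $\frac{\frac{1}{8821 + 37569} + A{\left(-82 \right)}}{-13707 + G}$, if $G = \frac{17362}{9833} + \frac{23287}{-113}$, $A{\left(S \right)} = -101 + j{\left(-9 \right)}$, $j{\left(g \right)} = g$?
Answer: $\frac{5669979062971}{717062494031520} \approx 0.0079072$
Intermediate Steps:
$A{\left(S \right)} = -110$ ($A{\left(S \right)} = -101 - 9 = -110$)
$G = - \frac{227019165}{1111129}$ ($G = 17362 \cdot \frac{1}{9833} + 23287 \left(- \frac{1}{113}\right) = \frac{17362}{9833} - \frac{23287}{113} = - \frac{227019165}{1111129} \approx -204.31$)
$\frac{\frac{1}{8821 + 37569} + A{\left(-82 \right)}}{-13707 + G} = \frac{\frac{1}{8821 + 37569} - 110}{-13707 - \frac{227019165}{1111129}} = \frac{\frac{1}{46390} - 110}{- \frac{15457264368}{1111129}} = \left(\frac{1}{46390} - 110\right) \left(- \frac{1111129}{15457264368}\right) = \left(- \frac{5102899}{46390}\right) \left(- \frac{1111129}{15457264368}\right) = \frac{5669979062971}{717062494031520}$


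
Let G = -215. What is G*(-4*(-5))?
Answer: -4300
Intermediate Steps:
G*(-4*(-5)) = -(-860)*(-5) = -215*20 = -4300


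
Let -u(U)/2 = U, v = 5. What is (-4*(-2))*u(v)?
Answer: -80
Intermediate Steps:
u(U) = -2*U
(-4*(-2))*u(v) = (-4*(-2))*(-2*5) = 8*(-10) = -80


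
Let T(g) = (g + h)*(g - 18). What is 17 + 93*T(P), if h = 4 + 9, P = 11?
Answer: -15607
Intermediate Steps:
h = 13
T(g) = (-18 + g)*(13 + g) (T(g) = (g + 13)*(g - 18) = (13 + g)*(-18 + g) = (-18 + g)*(13 + g))
17 + 93*T(P) = 17 + 93*(-234 + 11² - 5*11) = 17 + 93*(-234 + 121 - 55) = 17 + 93*(-168) = 17 - 15624 = -15607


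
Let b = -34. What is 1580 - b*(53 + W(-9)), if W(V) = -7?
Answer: 3144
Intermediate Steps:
1580 - b*(53 + W(-9)) = 1580 - (-34)*(53 - 7) = 1580 - (-34)*46 = 1580 - 1*(-1564) = 1580 + 1564 = 3144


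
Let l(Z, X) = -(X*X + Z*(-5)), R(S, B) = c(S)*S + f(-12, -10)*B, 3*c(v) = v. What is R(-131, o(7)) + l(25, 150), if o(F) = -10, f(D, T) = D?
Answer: -49604/3 ≈ -16535.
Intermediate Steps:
c(v) = v/3
R(S, B) = -12*B + S²/3 (R(S, B) = (S/3)*S - 12*B = S²/3 - 12*B = -12*B + S²/3)
l(Z, X) = -X² + 5*Z (l(Z, X) = -(X² - 5*Z) = -X² + 5*Z)
R(-131, o(7)) + l(25, 150) = (-12*(-10) + (⅓)*(-131)²) + (-1*150² + 5*25) = (120 + (⅓)*17161) + (-1*22500 + 125) = (120 + 17161/3) + (-22500 + 125) = 17521/3 - 22375 = -49604/3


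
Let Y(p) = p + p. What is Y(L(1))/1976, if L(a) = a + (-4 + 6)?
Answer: 3/988 ≈ 0.0030364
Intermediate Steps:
L(a) = 2 + a (L(a) = a + 2 = 2 + a)
Y(p) = 2*p
Y(L(1))/1976 = (2*(2 + 1))/1976 = (2*3)*(1/1976) = 6*(1/1976) = 3/988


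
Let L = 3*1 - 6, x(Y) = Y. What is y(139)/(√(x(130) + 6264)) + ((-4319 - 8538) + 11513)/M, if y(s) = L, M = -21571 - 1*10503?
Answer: 96/2291 - 3*√6394/6394 ≈ 0.0043855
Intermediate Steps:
M = -32074 (M = -21571 - 10503 = -32074)
L = -3 (L = 3 - 6 = -3)
y(s) = -3
y(139)/(√(x(130) + 6264)) + ((-4319 - 8538) + 11513)/M = -3/√(130 + 6264) + ((-4319 - 8538) + 11513)/(-32074) = -3*√6394/6394 + (-12857 + 11513)*(-1/32074) = -3*√6394/6394 - 1344*(-1/32074) = -3*√6394/6394 + 96/2291 = 96/2291 - 3*√6394/6394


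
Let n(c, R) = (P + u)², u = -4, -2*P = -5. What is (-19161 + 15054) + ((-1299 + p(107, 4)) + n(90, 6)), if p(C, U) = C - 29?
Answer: -21303/4 ≈ -5325.8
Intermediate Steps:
P = 5/2 (P = -½*(-5) = 5/2 ≈ 2.5000)
n(c, R) = 9/4 (n(c, R) = (5/2 - 4)² = (-3/2)² = 9/4)
p(C, U) = -29 + C
(-19161 + 15054) + ((-1299 + p(107, 4)) + n(90, 6)) = (-19161 + 15054) + ((-1299 + (-29 + 107)) + 9/4) = -4107 + ((-1299 + 78) + 9/4) = -4107 + (-1221 + 9/4) = -4107 - 4875/4 = -21303/4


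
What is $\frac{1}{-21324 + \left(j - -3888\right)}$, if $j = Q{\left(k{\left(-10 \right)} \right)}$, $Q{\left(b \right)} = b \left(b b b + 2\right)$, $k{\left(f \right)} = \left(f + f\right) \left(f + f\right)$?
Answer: $\frac{1}{25599983364} \approx 3.9063 \cdot 10^{-11}$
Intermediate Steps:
$k{\left(f \right)} = 4 f^{2}$ ($k{\left(f \right)} = 2 f 2 f = 4 f^{2}$)
$Q{\left(b \right)} = b \left(2 + b^{3}\right)$ ($Q{\left(b \right)} = b \left(b^{2} b + 2\right) = b \left(b^{3} + 2\right) = b \left(2 + b^{3}\right)$)
$j = 25600000800$ ($j = 4 \left(-10\right)^{2} \left(2 + \left(4 \left(-10\right)^{2}\right)^{3}\right) = 4 \cdot 100 \left(2 + \left(4 \cdot 100\right)^{3}\right) = 400 \left(2 + 400^{3}\right) = 400 \left(2 + 64000000\right) = 400 \cdot 64000002 = 25600000800$)
$\frac{1}{-21324 + \left(j - -3888\right)} = \frac{1}{-21324 + \left(25600000800 - -3888\right)} = \frac{1}{-21324 + \left(25600000800 + 3888\right)} = \frac{1}{-21324 + 25600004688} = \frac{1}{25599983364}$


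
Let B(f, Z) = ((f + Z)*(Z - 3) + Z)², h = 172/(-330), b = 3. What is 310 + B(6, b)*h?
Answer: 16792/55 ≈ 305.31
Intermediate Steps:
h = -86/165 (h = 172*(-1/330) = -86/165 ≈ -0.52121)
B(f, Z) = (Z + (-3 + Z)*(Z + f))² (B(f, Z) = ((Z + f)*(-3 + Z) + Z)² = ((-3 + Z)*(Z + f) + Z)² = (Z + (-3 + Z)*(Z + f))²)
310 + B(6, b)*h = 310 + (3² - 3*6 - 2*3 + 3*6)²*(-86/165) = 310 + (9 - 18 - 6 + 18)²*(-86/165) = 310 + 3²*(-86/165) = 310 + 9*(-86/165) = 310 - 258/55 = 16792/55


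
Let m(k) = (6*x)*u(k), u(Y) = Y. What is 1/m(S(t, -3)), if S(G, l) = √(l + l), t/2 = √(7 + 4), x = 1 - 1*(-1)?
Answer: -I*√6/72 ≈ -0.034021*I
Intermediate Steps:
x = 2 (x = 1 + 1 = 2)
t = 2*√11 (t = 2*√(7 + 4) = 2*√11 ≈ 6.6332)
S(G, l) = √2*√l (S(G, l) = √(2*l) = √2*√l)
m(k) = 12*k (m(k) = (6*2)*k = 12*k)
1/m(S(t, -3)) = 1/(12*(√2*√(-3))) = 1/(12*(√2*(I*√3))) = 1/(12*(I*√6)) = 1/(12*I*√6) = -I*√6/72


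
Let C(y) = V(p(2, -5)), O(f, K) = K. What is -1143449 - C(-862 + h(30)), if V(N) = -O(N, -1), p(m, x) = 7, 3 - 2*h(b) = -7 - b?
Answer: -1143450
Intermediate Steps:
h(b) = 5 + b/2 (h(b) = 3/2 - (-7 - b)/2 = 3/2 + (7/2 + b/2) = 5 + b/2)
V(N) = 1 (V(N) = -1*(-1) = 1)
C(y) = 1
-1143449 - C(-862 + h(30)) = -1143449 - 1*1 = -1143449 - 1 = -1143450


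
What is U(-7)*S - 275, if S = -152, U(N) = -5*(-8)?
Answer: -6355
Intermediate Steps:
U(N) = 40
U(-7)*S - 275 = 40*(-152) - 275 = -6080 - 275 = -6355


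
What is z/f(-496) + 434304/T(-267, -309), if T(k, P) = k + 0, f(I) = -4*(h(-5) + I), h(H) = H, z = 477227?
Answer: -247641869/178356 ≈ -1388.5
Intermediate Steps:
f(I) = 20 - 4*I (f(I) = -4*(-5 + I) = 20 - 4*I)
T(k, P) = k
z/f(-496) + 434304/T(-267, -309) = 477227/(20 - 4*(-496)) + 434304/(-267) = 477227/(20 + 1984) + 434304*(-1/267) = 477227/2004 - 144768/89 = -247641869/178356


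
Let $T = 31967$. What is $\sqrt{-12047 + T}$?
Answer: $4 \sqrt{1245} \approx 141.14$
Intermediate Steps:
$\sqrt{-12047 + T} = \sqrt{-12047 + 31967} = \sqrt{19920} = 4 \sqrt{1245}$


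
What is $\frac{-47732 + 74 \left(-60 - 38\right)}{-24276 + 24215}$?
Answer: $\frac{54984}{61} \approx 901.38$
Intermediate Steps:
$\frac{-47732 + 74 \left(-60 - 38\right)}{-24276 + 24215} = \frac{-47732 + 74 \left(-98\right)}{-61} = \left(-47732 - 7252\right) \left(- \frac{1}{61}\right) = \left(-54984\right) \left(- \frac{1}{61}\right) = \frac{54984}{61}$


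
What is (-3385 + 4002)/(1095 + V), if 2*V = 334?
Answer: 617/1262 ≈ 0.48891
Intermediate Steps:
V = 167 (V = (1/2)*334 = 167)
(-3385 + 4002)/(1095 + V) = (-3385 + 4002)/(1095 + 167) = 617/1262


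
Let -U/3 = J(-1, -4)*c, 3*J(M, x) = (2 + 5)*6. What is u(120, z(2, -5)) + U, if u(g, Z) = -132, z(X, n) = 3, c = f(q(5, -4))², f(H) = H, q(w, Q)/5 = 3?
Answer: -9582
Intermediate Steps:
q(w, Q) = 15 (q(w, Q) = 5*3 = 15)
J(M, x) = 14 (J(M, x) = ((2 + 5)*6)/3 = (7*6)/3 = (⅓)*42 = 14)
c = 225 (c = 15² = 225)
U = -9450 (U = -42*225 = -3*3150 = -9450)
u(120, z(2, -5)) + U = -132 - 9450 = -9582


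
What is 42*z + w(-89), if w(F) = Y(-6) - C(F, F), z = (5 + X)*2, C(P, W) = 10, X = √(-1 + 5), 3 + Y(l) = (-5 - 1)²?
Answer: 611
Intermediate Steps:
Y(l) = 33 (Y(l) = -3 + (-5 - 1)² = -3 + (-6)² = -3 + 36 = 33)
X = 2 (X = √4 = 2)
z = 14 (z = (5 + 2)*2 = 7*2 = 14)
w(F) = 23 (w(F) = 33 - 1*10 = 33 - 10 = 23)
42*z + w(-89) = 42*14 + 23 = 588 + 23 = 611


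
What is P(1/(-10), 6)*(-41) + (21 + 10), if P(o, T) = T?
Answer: -215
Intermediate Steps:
P(1/(-10), 6)*(-41) + (21 + 10) = 6*(-41) + (21 + 10) = -246 + 31 = -215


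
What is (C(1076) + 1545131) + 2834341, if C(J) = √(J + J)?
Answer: 4379472 + 2*√538 ≈ 4.3795e+6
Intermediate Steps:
C(J) = √2*√J (C(J) = √(2*J) = √2*√J)
(C(1076) + 1545131) + 2834341 = (√2*√1076 + 1545131) + 2834341 = (√2*(2*√269) + 1545131) + 2834341 = (2*√538 + 1545131) + 2834341 = (1545131 + 2*√538) + 2834341 = 4379472 + 2*√538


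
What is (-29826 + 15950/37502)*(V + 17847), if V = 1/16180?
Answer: -161494225050724811/303391180 ≈ -5.3230e+8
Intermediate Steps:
V = 1/16180 ≈ 6.1805e-5
(-29826 + 15950/37502)*(V + 17847) = (-29826 + 15950/37502)*(1/16180 + 17847) = (-29826 + 15950*(1/37502))*(288764461/16180) = (-29826 + 7975/18751)*(288764461/16180) = -559259351/18751*288764461/16180 = -161494225050724811/303391180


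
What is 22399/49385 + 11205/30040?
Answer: 245244977/296705080 ≈ 0.82656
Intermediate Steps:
22399/49385 + 11205/30040 = 22399*(1/49385) + 11205*(1/30040) = 22399/49385 + 2241/6008 = 245244977/296705080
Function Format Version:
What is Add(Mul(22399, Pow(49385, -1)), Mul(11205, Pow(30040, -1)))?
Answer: Rational(245244977, 296705080) ≈ 0.82656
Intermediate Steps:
Add(Mul(22399, Pow(49385, -1)), Mul(11205, Pow(30040, -1))) = Add(Mul(22399, Rational(1, 49385)), Mul(11205, Rational(1, 30040))) = Add(Rational(22399, 49385), Rational(2241, 6008)) = Rational(245244977, 296705080)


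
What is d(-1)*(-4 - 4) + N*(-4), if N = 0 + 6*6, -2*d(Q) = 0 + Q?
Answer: -148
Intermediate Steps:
d(Q) = -Q/2 (d(Q) = -(0 + Q)/2 = -Q/2)
N = 36 (N = 0 + 36 = 36)
d(-1)*(-4 - 4) + N*(-4) = (-1/2*(-1))*(-4 - 4) + 36*(-4) = (1/2)*(-8) - 144 = -4 - 144 = -148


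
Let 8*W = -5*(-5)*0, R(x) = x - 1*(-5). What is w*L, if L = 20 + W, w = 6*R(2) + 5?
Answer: 940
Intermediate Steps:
R(x) = 5 + x (R(x) = x + 5 = 5 + x)
W = 0 (W = (-5*(-5)*0)/8 = (25*0)/8 = (1/8)*0 = 0)
w = 47 (w = 6*(5 + 2) + 5 = 6*7 + 5 = 42 + 5 = 47)
L = 20 (L = 20 + 0 = 20)
w*L = 47*20 = 940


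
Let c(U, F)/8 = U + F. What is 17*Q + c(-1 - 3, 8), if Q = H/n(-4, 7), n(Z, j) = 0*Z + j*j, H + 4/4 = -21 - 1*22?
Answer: 820/49 ≈ 16.735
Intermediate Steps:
H = -44 (H = -1 + (-21 - 1*22) = -1 + (-21 - 22) = -1 - 43 = -44)
n(Z, j) = j² (n(Z, j) = 0 + j² = j²)
c(U, F) = 8*F + 8*U (c(U, F) = 8*(U + F) = 8*(F + U) = 8*F + 8*U)
Q = -44/49 (Q = -44/(7²) = -44/49 ≈ -0.89796)
17*Q + c(-1 - 3, 8) = 17*(-44/49) + (8*8 + 8*(-1 - 3)) = -748/49 + (64 + 8*(-4)) = -748/49 + (64 - 32) = -748/49 + 32 = 820/49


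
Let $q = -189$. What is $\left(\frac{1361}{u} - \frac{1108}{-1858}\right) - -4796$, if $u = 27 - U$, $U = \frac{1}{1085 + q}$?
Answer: $\frac{108928889882}{22473439} \approx 4847.0$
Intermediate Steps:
$U = \frac{1}{896}$ ($U = \frac{1}{1085 - 189} = \frac{1}{896} \approx 0.0011161$)
$u = \frac{24191}{896}$ ($u = 27 - \frac{1}{896} = \frac{24191}{896} \approx 26.999$)
$\left(\frac{1361}{u} - \frac{1108}{-1858}\right) - -4796 = \left(\frac{1361}{\frac{24191}{896}} - \frac{1108}{-1858}\right) - -4796 = \left(1361 \cdot \frac{896}{24191} - - \frac{554}{929}\right) + 4796 = \left(\frac{1219456}{24191} + \frac{554}{929}\right) + 4796 = \frac{1146276438}{22473439} + 4796 = \frac{108928889882}{22473439}$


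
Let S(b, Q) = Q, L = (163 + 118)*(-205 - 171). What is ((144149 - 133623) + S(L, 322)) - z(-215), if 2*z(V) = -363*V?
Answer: -56349/2 ≈ -28175.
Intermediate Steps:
z(V) = -363*V/2 (z(V) = (-363*V)/2 = -363*V/2)
L = -105656 (L = 281*(-376) = -105656)
((144149 - 133623) + S(L, 322)) - z(-215) = ((144149 - 133623) + 322) - (-363)*(-215)/2 = (10526 + 322) - 1*78045/2 = 10848 - 78045/2 = -56349/2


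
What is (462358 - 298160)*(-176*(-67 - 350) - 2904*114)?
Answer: -42307913472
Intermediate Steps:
(462358 - 298160)*(-176*(-67 - 350) - 2904*114) = 164198*(-176*(-417) - 331056) = 164198*(73392 - 331056) = 164198*(-257664) = -42307913472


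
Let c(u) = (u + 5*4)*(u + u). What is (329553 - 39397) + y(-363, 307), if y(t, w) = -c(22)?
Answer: 288308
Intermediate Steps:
c(u) = 2*u*(20 + u) (c(u) = (u + 20)*(2*u) = (20 + u)*(2*u) = 2*u*(20 + u))
y(t, w) = -1848 (y(t, w) = -2*22*(20 + 22) = -2*22*42 = -1*1848 = -1848)
(329553 - 39397) + y(-363, 307) = (329553 - 39397) - 1848 = 290156 - 1848 = 288308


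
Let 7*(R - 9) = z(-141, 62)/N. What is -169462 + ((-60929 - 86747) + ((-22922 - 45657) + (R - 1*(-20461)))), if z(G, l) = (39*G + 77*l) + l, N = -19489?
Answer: -49828090818/136423 ≈ -3.6525e+5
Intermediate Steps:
z(G, l) = 39*G + 78*l
R = 1228470/136423 (R = 9 + ((39*(-141) + 78*62)/(-19489))/7 = 9 + ((-5499 + 4836)*(-1/19489))/7 = 9 + (-663*(-1/19489))/7 = 9 + (1/7)*(663/19489) = 9 + 663/136423 = 1228470/136423 ≈ 9.0049)
-169462 + ((-60929 - 86747) + ((-22922 - 45657) + (R - 1*(-20461)))) = -169462 + ((-60929 - 86747) + ((-22922 - 45657) + (1228470/136423 - 1*(-20461)))) = -169462 + (-147676 + (-68579 + (1228470/136423 + 20461))) = -169462 + (-147676 + (-68579 + 2792579473/136423)) = -169462 + (-147676 - 6563173444/136423) = -169462 - 26709576392/136423 = -49828090818/136423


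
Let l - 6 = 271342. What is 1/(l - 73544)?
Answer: 1/197804 ≈ 5.0555e-6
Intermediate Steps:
l = 271348 (l = 6 + 271342 = 271348)
1/(l - 73544) = 1/(271348 - 73544) = 1/197804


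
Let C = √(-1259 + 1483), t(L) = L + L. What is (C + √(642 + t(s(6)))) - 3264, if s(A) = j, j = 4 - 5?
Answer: -3264 + 4*√14 + 8*√10 ≈ -3223.7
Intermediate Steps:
j = -1
s(A) = -1
t(L) = 2*L
C = 4*√14 (C = √224 = 4*√14 ≈ 14.967)
(C + √(642 + t(s(6)))) - 3264 = (4*√14 + √(642 + 2*(-1))) - 3264 = (4*√14 + √(642 - 2)) - 3264 = (4*√14 + √640) - 3264 = (4*√14 + 8*√10) - 3264 = -3264 + 4*√14 + 8*√10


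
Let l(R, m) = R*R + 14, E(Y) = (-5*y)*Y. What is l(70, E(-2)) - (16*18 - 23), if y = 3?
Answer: 4649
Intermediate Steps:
E(Y) = -15*Y (E(Y) = (-5*3)*Y = -15*Y)
l(R, m) = 14 + R**2 (l(R, m) = R**2 + 14 = 14 + R**2)
l(70, E(-2)) - (16*18 - 23) = (14 + 70**2) - (16*18 - 23) = (14 + 4900) - (288 - 23) = 4914 - 1*265 = 4914 - 265 = 4649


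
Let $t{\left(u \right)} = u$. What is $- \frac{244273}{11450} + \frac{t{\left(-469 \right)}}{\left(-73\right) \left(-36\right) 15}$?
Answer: $- \frac{963461171}{45135900} \approx -21.346$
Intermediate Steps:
$- \frac{244273}{11450} + \frac{t{\left(-469 \right)}}{\left(-73\right) \left(-36\right) 15} = - \frac{244273}{11450} - \frac{469}{\left(-73\right) \left(-36\right) 15} = \left(-244273\right) \frac{1}{11450} - \frac{469}{2628 \cdot 15} = - \frac{244273}{11450} - \frac{469}{39420} = - \frac{963461171}{45135900}$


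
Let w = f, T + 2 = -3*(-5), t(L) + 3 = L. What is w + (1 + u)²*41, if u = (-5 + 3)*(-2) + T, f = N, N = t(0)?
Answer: 13281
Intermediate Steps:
t(L) = -3 + L
T = 13 (T = -2 - 3*(-5) = -2 + 15 = 13)
N = -3 (N = -3 + 0 = -3)
f = -3
w = -3
u = 17 (u = (-5 + 3)*(-2) + 13 = -2*(-2) + 13 = 4 + 13 = 17)
w + (1 + u)²*41 = -3 + (1 + 17)²*41 = -3 + 18²*41 = -3 + 324*41 = -3 + 13284 = 13281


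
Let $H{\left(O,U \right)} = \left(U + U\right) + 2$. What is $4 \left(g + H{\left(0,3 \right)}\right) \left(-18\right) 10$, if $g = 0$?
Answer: $-5760$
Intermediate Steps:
$H{\left(O,U \right)} = 2 + 2 U$ ($H{\left(O,U \right)} = 2 U + 2 = 2 + 2 U$)
$4 \left(g + H{\left(0,3 \right)}\right) \left(-18\right) 10 = 4 \left(0 + \left(2 + 2 \cdot 3\right)\right) \left(-18\right) 10 = 4 \left(0 + \left(2 + 6\right)\right) \left(-18\right) 10 = 4 \left(0 + 8\right) \left(-18\right) 10 = 4 \cdot 8 \left(-18\right) 10 = 32 \left(-18\right) 10 = \left(-576\right) 10 = -5760$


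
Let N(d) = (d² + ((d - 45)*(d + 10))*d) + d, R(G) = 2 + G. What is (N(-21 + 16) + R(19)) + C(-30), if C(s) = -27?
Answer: 1264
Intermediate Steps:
N(d) = d + d² + d*(-45 + d)*(10 + d) (N(d) = (d² + ((-45 + d)*(10 + d))*d) + d = (d² + d*(-45 + d)*(10 + d)) + d = d + d² + d*(-45 + d)*(10 + d))
(N(-21 + 16) + R(19)) + C(-30) = ((-21 + 16)*(-449 + (-21 + 16)² - 34*(-21 + 16)) + (2 + 19)) - 27 = (-5*(-449 + (-5)² - 34*(-5)) + 21) - 27 = (-5*(-449 + 25 + 170) + 21) - 27 = (-5*(-254) + 21) - 27 = (1270 + 21) - 27 = 1291 - 27 = 1264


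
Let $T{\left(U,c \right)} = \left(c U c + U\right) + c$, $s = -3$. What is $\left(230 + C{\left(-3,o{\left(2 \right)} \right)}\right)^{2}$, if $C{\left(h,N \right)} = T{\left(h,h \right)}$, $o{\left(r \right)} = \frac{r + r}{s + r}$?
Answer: $38809$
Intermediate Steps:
$o{\left(r \right)} = \frac{2 r}{-3 + r}$ ($o{\left(r \right)} = \frac{r + r}{-3 + r} = \frac{2 r}{-3 + r}$)
$T{\left(U,c \right)} = U + c + U c^{2}$ ($T{\left(U,c \right)} = \left(U c c + U\right) + c = \left(U c^{2} + U\right) + c = \left(U + U c^{2}\right) + c = U + c + U c^{2}$)
$C{\left(h,N \right)} = h^{3} + 2 h$ ($C{\left(h,N \right)} = h + h + h h^{2} = h + h + h^{3} = h^{3} + 2 h$)
$\left(230 + C{\left(-3,o{\left(2 \right)} \right)}\right)^{2} = \left(230 - 3 \left(2 + \left(-3\right)^{2}\right)\right)^{2} = \left(230 - 3 \left(2 + 9\right)\right)^{2} = \left(230 - 33\right)^{2} = 197^{2} = 38809$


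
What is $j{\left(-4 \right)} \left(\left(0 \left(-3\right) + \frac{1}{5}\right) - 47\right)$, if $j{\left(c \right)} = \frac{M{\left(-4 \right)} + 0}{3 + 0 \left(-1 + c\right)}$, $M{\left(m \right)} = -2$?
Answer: $\frac{156}{5} \approx 31.2$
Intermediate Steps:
$j{\left(c \right)} = - \frac{2}{3}$ ($j{\left(c \right)} = \frac{-2 + 0}{3 + 0 \left(-1 + c\right)} = - \frac{2}{3 + 0} = - \frac{2}{3}$)
$j{\left(-4 \right)} \left(\left(0 \left(-3\right) + \frac{1}{5}\right) - 47\right) = - \frac{2 \left(\left(0 \left(-3\right) + \frac{1}{5}\right) - 47\right)}{3} = - \frac{2 \left(\left(0 + \frac{1}{5}\right) - 47\right)}{3} = - \frac{2 \left(\frac{1}{5} - 47\right)}{3} = \left(- \frac{2}{3}\right) \left(- \frac{234}{5}\right) = \frac{156}{5}$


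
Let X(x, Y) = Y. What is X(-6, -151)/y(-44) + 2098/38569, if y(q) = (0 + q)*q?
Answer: -1762191/74669584 ≈ -0.023600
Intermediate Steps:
y(q) = q² (y(q) = q*q = q²)
X(-6, -151)/y(-44) + 2098/38569 = -151/((-44)²) + 2098/38569 = -151/1936 + 2098*(1/38569) = -151*1/1936 + 2098/38569 = -151/1936 + 2098/38569 = -1762191/74669584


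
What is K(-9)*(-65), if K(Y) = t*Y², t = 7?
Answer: -36855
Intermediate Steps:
K(Y) = 7*Y²
K(-9)*(-65) = (7*(-9)²)*(-65) = (7*81)*(-65) = 567*(-65) = -36855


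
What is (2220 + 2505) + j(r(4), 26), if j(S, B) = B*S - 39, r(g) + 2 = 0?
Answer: 4634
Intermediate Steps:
r(g) = -2 (r(g) = -2 + 0 = -2)
j(S, B) = -39 + B*S
(2220 + 2505) + j(r(4), 26) = (2220 + 2505) + (-39 + 26*(-2)) = 4725 + (-39 - 52) = 4725 - 91 = 4634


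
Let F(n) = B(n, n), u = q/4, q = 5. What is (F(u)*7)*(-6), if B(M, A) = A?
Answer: -105/2 ≈ -52.500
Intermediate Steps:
u = 5/4 ≈ 1.2500
F(n) = n
(F(u)*7)*(-6) = ((5/4)*7)*(-6) = (35/4)*(-6) = -105/2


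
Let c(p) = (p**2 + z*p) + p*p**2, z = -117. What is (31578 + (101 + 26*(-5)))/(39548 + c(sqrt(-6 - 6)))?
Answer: 31549*I/(2*(129*sqrt(3) + 19768*I)) ≈ 0.79788 + 0.0090183*I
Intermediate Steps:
c(p) = p**2 + p**3 - 117*p (c(p) = (p**2 - 117*p) + p*p**2 = (p**2 - 117*p) + p**3 = p**2 + p**3 - 117*p)
(31578 + (101 + 26*(-5)))/(39548 + c(sqrt(-6 - 6))) = (31578 + (101 + 26*(-5)))/(39548 + sqrt(-6 - 6)*(-117 + sqrt(-6 - 6) + (sqrt(-6 - 6))**2)) = (31578 + (101 - 130))/(39548 + sqrt(-12)*(-117 + sqrt(-12) + (sqrt(-12))**2)) = (31578 - 29)/(39548 + (2*I*sqrt(3))*(-117 + 2*I*sqrt(3) + (2*I*sqrt(3))**2)) = 31549/(39548 + (2*I*sqrt(3))*(-117 + 2*I*sqrt(3) - 12)) = 31549/(39548 + (2*I*sqrt(3))*(-129 + 2*I*sqrt(3))) = 31549/(39548 + 2*I*sqrt(3)*(-129 + 2*I*sqrt(3)))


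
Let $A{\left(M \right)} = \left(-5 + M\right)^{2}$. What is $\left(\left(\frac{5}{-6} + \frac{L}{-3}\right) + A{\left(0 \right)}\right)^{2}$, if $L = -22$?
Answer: $\frac{3969}{4} \approx 992.25$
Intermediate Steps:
$\left(\left(\frac{5}{-6} + \frac{L}{-3}\right) + A{\left(0 \right)}\right)^{2} = \left(\left(\frac{5}{-6} - \frac{22}{-3}\right) + \left(-5 + 0\right)^{2}\right)^{2} = \left(\left(5 \left(- \frac{1}{6}\right) - - \frac{22}{3}\right) + \left(-5\right)^{2}\right)^{2} = \left(\left(- \frac{5}{6} + \frac{22}{3}\right) + 25\right)^{2} = \left(\frac{13}{2} + 25\right)^{2} = \left(\frac{63}{2}\right)^{2} = \frac{3969}{4}$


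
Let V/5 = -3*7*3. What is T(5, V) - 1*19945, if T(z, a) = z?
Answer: -19940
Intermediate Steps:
V = -315 (V = 5*(-3*7*3) = 5*(-21*3) = 5*(-63) = -315)
T(5, V) - 1*19945 = 5 - 1*19945 = 5 - 19945 = -19940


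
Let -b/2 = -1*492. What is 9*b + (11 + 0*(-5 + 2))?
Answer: 8867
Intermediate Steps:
b = 984 (b = -(-2)*492 = -2*(-492) = 984)
9*b + (11 + 0*(-5 + 2)) = 9*984 + (11 + 0*(-5 + 2)) = 8856 + (11 + 0*(-3)) = 8856 + (11 + 0) = 8856 + 11 = 8867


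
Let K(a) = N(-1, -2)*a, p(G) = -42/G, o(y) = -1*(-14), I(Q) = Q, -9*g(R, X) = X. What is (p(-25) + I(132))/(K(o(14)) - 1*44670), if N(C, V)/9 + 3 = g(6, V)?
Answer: -1671/562750 ≈ -0.0029693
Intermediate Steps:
g(R, X) = -X/9
o(y) = 14
N(C, V) = -27 - V (N(C, V) = -27 + 9*(-V/9) = -27 - V)
K(a) = -25*a (K(a) = (-27 - 1*(-2))*a = (-27 + 2)*a = -25*a)
(p(-25) + I(132))/(K(o(14)) - 1*44670) = (-42/(-25) + 132)/(-25*14 - 1*44670) = (-42*(-1/25) + 132)/(-350 - 44670) = (42/25 + 132)/(-45020) = (3342/25)*(-1/45020) = -1671/562750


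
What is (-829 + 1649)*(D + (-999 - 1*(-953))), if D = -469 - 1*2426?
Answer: -2411620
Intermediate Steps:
D = -2895 (D = -469 - 2426 = -2895)
(-829 + 1649)*(D + (-999 - 1*(-953))) = (-829 + 1649)*(-2895 + (-999 - 1*(-953))) = 820*(-2895 + (-999 + 953)) = 820*(-2895 - 46) = 820*(-2941) = -2411620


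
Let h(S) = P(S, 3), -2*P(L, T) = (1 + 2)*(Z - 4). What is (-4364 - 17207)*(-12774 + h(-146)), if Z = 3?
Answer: 551031195/2 ≈ 2.7552e+8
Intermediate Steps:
P(L, T) = 3/2 (P(L, T) = -(1 + 2)*(3 - 4)/2 = -3*(-1)/2 = -½*(-3) = 3/2)
h(S) = 3/2
(-4364 - 17207)*(-12774 + h(-146)) = (-4364 - 17207)*(-12774 + 3/2) = -21571*(-25545/2) = 551031195/2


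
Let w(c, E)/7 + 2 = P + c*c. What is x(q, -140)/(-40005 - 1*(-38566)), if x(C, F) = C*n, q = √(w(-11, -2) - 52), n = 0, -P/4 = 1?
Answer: 0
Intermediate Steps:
P = -4 (P = -4*1 = -4)
w(c, E) = -42 + 7*c² (w(c, E) = -14 + 7*(-4 + c*c) = -14 + 7*(-4 + c²) = -14 + (-28 + 7*c²) = -42 + 7*c²)
q = √753 (q = √((-42 + 7*(-11)²) - 52) = √((-42 + 7*121) - 52) = √((-42 + 847) - 52) = √(805 - 52) = √753 ≈ 27.441)
x(C, F) = 0 (x(C, F) = C*0 = 0)
x(q, -140)/(-40005 - 1*(-38566)) = 0/(-40005 - 1*(-38566)) = 0/(-40005 + 38566) = 0/(-1439) = 0*(-1/1439) = 0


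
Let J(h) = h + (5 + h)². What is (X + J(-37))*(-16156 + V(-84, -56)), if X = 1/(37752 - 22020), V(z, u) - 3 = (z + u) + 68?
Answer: -251933444125/15732 ≈ -1.6014e+7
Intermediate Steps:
V(z, u) = 71 + u + z (V(z, u) = 3 + ((z + u) + 68) = 3 + ((u + z) + 68) = 3 + (68 + u + z) = 71 + u + z)
X = 1/15732 ≈ 6.3565e-5
(X + J(-37))*(-16156 + V(-84, -56)) = (1/15732 + (-37 + (5 - 37)²))*(-16156 + (71 - 56 - 84)) = (1/15732 + (-37 + (-32)²))*(-16156 - 69) = (1/15732 + (-37 + 1024))*(-16225) = (1/15732 + 987)*(-16225) = (15527485/15732)*(-16225) = -251933444125/15732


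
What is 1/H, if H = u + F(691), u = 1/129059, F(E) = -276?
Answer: -129059/35620283 ≈ -0.0036232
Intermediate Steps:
u = 1/129059 ≈ 7.7484e-6
H = -35620283/129059 (H = 1/129059 - 276 = -35620283/129059 ≈ -276.00)
1/H = 1/(-35620283/129059) = -129059/35620283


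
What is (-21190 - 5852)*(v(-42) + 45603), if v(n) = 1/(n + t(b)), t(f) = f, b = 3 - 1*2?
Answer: -50561022324/41 ≈ -1.2332e+9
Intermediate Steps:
b = 1 (b = 3 - 2 = 1)
v(n) = 1/(1 + n) (v(n) = 1/(n + 1) = 1/(1 + n))
(-21190 - 5852)*(v(-42) + 45603) = (-21190 - 5852)*(1/(1 - 42) + 45603) = -27042*(1/(-41) + 45603) = -27042*(-1/41 + 45603) = -27042*1869722/41 = -50561022324/41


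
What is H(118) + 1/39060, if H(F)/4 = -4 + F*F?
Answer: 2174860801/39060 ≈ 55680.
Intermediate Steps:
H(F) = -16 + 4*F**2 (H(F) = 4*(-4 + F*F) = 4*(-4 + F**2) = -16 + 4*F**2)
H(118) + 1/39060 = (-16 + 4*118**2) + 1/39060 = (-16 + 4*13924) + 1/39060 = (-16 + 55696) + 1/39060 = 55680 + 1/39060 = 2174860801/39060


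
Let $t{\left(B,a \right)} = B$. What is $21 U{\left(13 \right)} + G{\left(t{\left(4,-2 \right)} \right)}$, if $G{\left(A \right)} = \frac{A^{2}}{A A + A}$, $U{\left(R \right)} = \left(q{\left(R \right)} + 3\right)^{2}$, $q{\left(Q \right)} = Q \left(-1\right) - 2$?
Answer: $\frac{15124}{5} \approx 3024.8$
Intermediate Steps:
$q{\left(Q \right)} = -2 - Q$ ($q{\left(Q \right)} = - Q - 2 = -2 - Q$)
$U{\left(R \right)} = \left(1 - R\right)^{2}$ ($U{\left(R \right)} = \left(\left(-2 - R\right) + 3\right)^{2} = \left(1 - R\right)^{2}$)
$G{\left(A \right)} = \frac{A^{2}}{A + A^{2}}$ ($G{\left(A \right)} = \frac{A^{2}}{A^{2} + A} = \frac{A^{2}}{A + A^{2}}$)
$21 U{\left(13 \right)} + G{\left(t{\left(4,-2 \right)} \right)} = 21 \left(-1 + 13\right)^{2} + \frac{4}{1 + 4} = 21 \cdot 12^{2} + \frac{4}{5} = 21 \cdot 144 + 4 \cdot \frac{1}{5} = 3024 + \frac{4}{5} = \frac{15124}{5}$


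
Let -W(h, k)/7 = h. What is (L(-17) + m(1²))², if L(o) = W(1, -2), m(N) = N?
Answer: 36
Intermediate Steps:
W(h, k) = -7*h
L(o) = -7 (L(o) = -7*1 = -7)
(L(-17) + m(1²))² = (-7 + 1²)² = (-7 + 1)² = (-6)² = 36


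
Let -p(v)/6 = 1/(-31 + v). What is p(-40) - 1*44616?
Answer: -3167730/71 ≈ -44616.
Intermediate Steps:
p(v) = -6/(-31 + v)
p(-40) - 1*44616 = -6/(-31 - 40) - 1*44616 = -6/(-71) - 44616 = -6*(-1/71) - 44616 = 6/71 - 44616 = -3167730/71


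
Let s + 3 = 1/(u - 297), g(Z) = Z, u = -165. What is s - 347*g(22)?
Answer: -3528295/462 ≈ -7637.0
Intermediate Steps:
s = -1387/462 (s = -3 + 1/(-165 - 297) = -3 + 1/(-462) = -3 - 1/462 = -1387/462 ≈ -3.0022)
s - 347*g(22) = -1387/462 - 347*22 = -1387/462 - 7634 = -3528295/462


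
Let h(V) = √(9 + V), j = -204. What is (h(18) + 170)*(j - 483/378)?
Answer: -314075/9 - 3695*√3/6 ≈ -35964.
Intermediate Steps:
(h(18) + 170)*(j - 483/378) = (√(9 + 18) + 170)*(-204 - 483/378) = (√27 + 170)*(-204 - 483*1/378) = (3*√3 + 170)*(-204 - 23/18) = (170 + 3*√3)*(-3695/18) = -314075/9 - 3695*√3/6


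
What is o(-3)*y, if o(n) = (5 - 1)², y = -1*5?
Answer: -80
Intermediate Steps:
y = -5
o(n) = 16 (o(n) = 4² = 16)
o(-3)*y = 16*(-5) = -80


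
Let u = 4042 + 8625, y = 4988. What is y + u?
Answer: 17655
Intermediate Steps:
u = 12667
y + u = 4988 + 12667 = 17655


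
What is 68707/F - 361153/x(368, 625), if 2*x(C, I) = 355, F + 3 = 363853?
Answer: -52557329423/25833350 ≈ -2034.5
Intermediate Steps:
F = 363850 (F = -3 + 363853 = 363850)
x(C, I) = 355/2 (x(C, I) = (½)*355 = 355/2)
68707/F - 361153/x(368, 625) = 68707/363850 - 361153/355/2 = 68707*(1/363850) - 361153*2/355 = 68707/363850 - 722306/355 = -52557329423/25833350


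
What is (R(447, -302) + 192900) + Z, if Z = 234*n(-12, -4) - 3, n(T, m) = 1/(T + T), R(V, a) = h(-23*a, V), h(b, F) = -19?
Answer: 771473/4 ≈ 1.9287e+5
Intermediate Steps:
R(V, a) = -19
n(T, m) = 1/(2*T)
Z = -51/4 (Z = 234*((½)/(-12)) - 3 = 234*((½)*(-1/12)) - 3 = 234*(-1/24) - 3 = -39/4 - 3 = -51/4 ≈ -12.750)
(R(447, -302) + 192900) + Z = (-19 + 192900) - 51/4 = 192881 - 51/4 = 771473/4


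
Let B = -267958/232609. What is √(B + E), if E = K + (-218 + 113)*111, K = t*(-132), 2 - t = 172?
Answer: √583481092669163/232609 ≈ 103.85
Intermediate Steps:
t = -170 (t = 2 - 1*172 = 2 - 172 = -170)
K = 22440 (K = -170*(-132) = 22440)
B = -267958/232609 (B = -267958*1/232609 = -267958/232609 ≈ -1.1520)
E = 10785 (E = 22440 + (-218 + 113)*111 = 22440 - 105*111 = 22440 - 11655 = 10785)
√(B + E) = √(-267958/232609 + 10785) = √(2508420107/232609) = √583481092669163/232609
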